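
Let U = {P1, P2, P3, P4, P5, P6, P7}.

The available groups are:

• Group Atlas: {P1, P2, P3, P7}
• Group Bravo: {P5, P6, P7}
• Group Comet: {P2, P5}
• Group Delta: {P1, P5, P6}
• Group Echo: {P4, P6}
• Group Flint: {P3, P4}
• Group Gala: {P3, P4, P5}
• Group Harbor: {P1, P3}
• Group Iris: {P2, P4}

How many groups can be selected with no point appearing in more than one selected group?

3

Comet, Echo, Harbor are pairwise disjoint (Comet={P2,P5}; Echo={P4,P6}; Harbor={P1,P3}).
Every remaining group overlaps one of these, and no 4 of the listed groups are pairwise disjoint, so 3 is the maximum.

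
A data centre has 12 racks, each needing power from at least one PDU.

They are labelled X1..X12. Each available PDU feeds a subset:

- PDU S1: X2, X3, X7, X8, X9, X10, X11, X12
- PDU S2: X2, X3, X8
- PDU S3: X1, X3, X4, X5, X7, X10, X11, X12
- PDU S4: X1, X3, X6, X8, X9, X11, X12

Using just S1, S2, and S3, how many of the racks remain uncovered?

1

Union of S1, S2, S3 = {X1, X2, X3, X4, X5, X7, X8, X9, X10, X11, X12}.
Not covered: X6 — 1 rack.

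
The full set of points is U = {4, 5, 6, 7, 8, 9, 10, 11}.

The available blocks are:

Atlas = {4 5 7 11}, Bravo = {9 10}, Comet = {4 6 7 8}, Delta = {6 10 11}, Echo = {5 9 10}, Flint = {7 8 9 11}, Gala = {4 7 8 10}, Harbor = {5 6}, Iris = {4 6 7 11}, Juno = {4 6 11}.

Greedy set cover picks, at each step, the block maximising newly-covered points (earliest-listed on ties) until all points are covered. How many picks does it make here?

3

Greedy: pick Atlas (covers 4 new) → pick Bravo (covers 2 new) → pick Comet (covers 2 new). Total picks: 3.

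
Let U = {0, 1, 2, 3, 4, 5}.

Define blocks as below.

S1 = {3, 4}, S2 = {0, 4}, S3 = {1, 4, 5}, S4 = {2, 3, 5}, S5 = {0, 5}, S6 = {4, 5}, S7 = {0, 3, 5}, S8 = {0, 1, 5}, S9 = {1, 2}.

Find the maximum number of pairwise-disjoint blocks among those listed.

3

S1, S5, S9 are pairwise disjoint (S1={3,4}; S5={0,5}; S9={1,2}).
Every remaining block overlaps one of these, and no 4 of the listed blocks are pairwise disjoint, so 3 is the maximum.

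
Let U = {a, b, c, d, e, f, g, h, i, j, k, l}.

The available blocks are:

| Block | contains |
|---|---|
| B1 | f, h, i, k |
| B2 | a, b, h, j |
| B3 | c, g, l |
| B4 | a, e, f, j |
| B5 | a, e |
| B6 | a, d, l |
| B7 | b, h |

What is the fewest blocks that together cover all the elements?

B1, B2, B3, B4, and B6 cover everything between them: the union {a, b, c, d, e, f, g, h, i, j, k, l} is all of U.
No 4 of the 7 blocks cover everything (all 35 combinations miss at least one element), so 5 is optimal.

5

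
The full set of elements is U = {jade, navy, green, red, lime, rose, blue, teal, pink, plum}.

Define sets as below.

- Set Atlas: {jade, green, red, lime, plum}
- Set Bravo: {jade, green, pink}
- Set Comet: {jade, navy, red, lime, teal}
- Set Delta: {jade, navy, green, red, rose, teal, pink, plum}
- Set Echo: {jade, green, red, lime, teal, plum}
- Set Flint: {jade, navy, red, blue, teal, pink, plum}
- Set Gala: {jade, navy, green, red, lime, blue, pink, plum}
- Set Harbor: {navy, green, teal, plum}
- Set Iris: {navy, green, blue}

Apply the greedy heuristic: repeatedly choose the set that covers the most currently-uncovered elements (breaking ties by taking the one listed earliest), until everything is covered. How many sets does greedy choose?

Greedy: pick Delta (covers 8 new) → pick Gala (covers 2 new). Total picks: 2.

2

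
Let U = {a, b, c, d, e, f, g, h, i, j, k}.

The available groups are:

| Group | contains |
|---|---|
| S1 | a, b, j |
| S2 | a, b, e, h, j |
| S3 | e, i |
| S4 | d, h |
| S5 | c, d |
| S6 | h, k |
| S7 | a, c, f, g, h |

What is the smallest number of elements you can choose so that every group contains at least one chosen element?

The 4 elements {b, c, h, i} hit every group.
The groups S1, S3, S5, S6 are pairwise disjoint, so any hitting set needs a separate element for each — at least 4. Hence 4 is optimal.

4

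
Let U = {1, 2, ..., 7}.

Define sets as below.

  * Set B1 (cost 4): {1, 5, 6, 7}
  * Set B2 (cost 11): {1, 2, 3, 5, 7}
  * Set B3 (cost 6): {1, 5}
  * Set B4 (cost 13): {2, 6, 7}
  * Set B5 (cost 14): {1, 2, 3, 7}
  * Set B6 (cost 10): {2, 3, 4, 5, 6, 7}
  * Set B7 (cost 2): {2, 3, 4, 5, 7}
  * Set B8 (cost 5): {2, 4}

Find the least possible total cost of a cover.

B1, B7 together cover every element (B1 ∪ B7 = {1, 2, 3, 4, 5, 6, 7}); total cost 4 + 2 = 6.
No covering selection has total cost below 6.

6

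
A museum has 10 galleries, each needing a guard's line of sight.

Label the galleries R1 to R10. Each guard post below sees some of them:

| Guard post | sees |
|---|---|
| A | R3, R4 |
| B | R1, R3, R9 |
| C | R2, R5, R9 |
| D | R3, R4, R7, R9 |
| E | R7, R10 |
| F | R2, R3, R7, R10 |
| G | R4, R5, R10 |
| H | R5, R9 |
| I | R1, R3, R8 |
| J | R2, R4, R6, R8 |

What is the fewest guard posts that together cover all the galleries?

4

Take {D, G, I, J}. Their union is {R1, R2, R3, R4, R5, R6, R7, R8, R9, R10}, which is all 10 galleries.
No 3 of the 10 guard posts cover everything (all 120 combinations miss at least one gallery), so 4 is optimal.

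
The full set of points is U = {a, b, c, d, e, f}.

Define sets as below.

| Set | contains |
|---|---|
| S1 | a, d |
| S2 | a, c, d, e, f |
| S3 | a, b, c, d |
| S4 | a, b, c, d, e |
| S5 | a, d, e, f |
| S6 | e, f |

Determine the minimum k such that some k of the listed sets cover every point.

2

S3 and S5 cover everything between them: the union {a, b, c, d, e, f} is all of U.
No single set has all 6 points (the largest, S2, has 5), so 2 is optimal.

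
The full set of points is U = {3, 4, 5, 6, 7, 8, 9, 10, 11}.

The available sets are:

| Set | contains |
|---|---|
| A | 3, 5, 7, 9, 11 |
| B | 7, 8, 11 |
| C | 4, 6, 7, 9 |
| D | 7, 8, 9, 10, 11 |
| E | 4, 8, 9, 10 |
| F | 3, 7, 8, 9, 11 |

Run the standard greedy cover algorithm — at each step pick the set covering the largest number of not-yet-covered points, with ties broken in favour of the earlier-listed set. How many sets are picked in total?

3

Greedy: pick A (covers 5 new) → pick E (covers 3 new) → pick C (covers 1 new). Total picks: 3.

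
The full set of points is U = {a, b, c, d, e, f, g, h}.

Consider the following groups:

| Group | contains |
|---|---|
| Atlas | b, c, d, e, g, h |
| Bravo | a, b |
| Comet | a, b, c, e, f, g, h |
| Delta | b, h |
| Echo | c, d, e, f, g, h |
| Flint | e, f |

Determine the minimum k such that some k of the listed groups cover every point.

Take {Bravo, Echo}. Their union is {a, b, c, d, e, f, g, h}, which is all 8 points.
No single group has all 8 points (the largest, Comet, has 7), so 2 is optimal.

2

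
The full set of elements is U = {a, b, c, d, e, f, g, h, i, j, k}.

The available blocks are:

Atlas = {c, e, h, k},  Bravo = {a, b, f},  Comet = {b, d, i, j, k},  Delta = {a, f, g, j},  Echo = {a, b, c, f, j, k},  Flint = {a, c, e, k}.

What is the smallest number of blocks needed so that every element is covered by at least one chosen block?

3

Take {Atlas, Comet, Delta}. Their union is {a, b, c, d, e, f, g, h, i, j, k}, which is all 11 elements.
Only Comet contains d, so Comet is forced; the remaining 6 elements need at least 2 more blocks (each remaining block adds at most 3) — so at least 3 blocks are needed, and 3 is optimal.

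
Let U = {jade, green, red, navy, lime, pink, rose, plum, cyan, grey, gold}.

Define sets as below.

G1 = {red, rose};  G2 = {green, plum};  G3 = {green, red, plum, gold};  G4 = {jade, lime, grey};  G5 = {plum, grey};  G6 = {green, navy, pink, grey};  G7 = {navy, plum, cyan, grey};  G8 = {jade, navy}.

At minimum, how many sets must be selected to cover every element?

5

G1 and G3 and G4 and G6 and G7 together: G1 ∪ G3 ∪ G4 ∪ G6 ∪ G7 = {jade, green, red, navy, lime, pink, rose, plum, cyan, grey, gold} — every element is covered.
No 4 of the 8 sets cover everything (all 70 combinations miss at least one element), so 5 is optimal.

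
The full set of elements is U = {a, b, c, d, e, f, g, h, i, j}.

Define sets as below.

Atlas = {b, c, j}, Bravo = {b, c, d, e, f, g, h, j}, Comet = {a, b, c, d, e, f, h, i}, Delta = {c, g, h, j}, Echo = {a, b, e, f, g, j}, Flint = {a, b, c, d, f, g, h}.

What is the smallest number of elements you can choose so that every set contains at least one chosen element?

2

The 2 elements {c, j} hit every set.
No single element lies in every set, so at least 2 are needed and 2 is optimal.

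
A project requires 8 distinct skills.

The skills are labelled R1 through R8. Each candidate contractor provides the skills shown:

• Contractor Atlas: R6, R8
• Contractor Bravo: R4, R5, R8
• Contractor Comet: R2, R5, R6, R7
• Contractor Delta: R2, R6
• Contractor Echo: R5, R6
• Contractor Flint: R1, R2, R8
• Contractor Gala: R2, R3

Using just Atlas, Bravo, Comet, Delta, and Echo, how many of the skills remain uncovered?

Union of Atlas, Bravo, Comet, Delta, Echo = {R2, R4, R5, R6, R7, R8}.
Not covered: R1, R3 — 2 skills.

2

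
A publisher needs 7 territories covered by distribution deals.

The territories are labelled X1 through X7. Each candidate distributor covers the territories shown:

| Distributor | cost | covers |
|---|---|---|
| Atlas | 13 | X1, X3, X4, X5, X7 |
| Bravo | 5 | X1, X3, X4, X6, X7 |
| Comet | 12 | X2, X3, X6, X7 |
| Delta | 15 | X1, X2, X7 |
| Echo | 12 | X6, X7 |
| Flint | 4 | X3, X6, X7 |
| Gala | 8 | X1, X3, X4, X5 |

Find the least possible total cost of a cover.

20

Comet, Gala together cover every territory (Comet ∪ Gala = {X1, X2, X3, X4, X5, X6, X7}); total cost 12 + 8 = 20.
The greedy pick Bravo, Gala, Comet costs 25; no covering selection beats 20.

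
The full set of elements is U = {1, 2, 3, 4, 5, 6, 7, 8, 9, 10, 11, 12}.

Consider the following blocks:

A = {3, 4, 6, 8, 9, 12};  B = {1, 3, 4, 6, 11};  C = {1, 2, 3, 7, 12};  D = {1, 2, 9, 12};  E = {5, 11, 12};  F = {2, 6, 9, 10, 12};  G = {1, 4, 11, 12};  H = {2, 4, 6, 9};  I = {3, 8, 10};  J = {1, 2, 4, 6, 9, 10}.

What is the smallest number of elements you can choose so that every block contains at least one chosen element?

3

T = {6, 8, 12} meets every block (each contains at least one member of T), and |T| = 3.
The blocks E, H, I are pairwise disjoint, so any hitting set needs a separate element for each — at least 3. Hence 3 is optimal.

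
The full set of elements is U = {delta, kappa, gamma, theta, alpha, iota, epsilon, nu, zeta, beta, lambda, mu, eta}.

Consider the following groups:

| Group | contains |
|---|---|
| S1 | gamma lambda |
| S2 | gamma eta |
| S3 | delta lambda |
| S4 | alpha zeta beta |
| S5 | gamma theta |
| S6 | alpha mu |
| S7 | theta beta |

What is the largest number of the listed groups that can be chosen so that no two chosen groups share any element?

4

S2, S3, S6, S7 are pairwise disjoint (S2={gamma,eta}; S3={delta,lambda}; S6={alpha,mu}; S7={theta,beta}).
Every remaining group overlaps one of these, and no 5 of the listed groups are pairwise disjoint, so 4 is the maximum.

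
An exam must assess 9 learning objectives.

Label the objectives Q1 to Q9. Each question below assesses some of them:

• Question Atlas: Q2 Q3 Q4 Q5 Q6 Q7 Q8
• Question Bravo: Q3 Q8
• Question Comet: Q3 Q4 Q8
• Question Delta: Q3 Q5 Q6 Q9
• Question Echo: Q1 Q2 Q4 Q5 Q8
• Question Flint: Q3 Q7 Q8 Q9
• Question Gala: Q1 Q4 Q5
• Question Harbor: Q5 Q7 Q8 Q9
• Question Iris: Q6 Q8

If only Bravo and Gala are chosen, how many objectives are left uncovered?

Union of Bravo, Gala = {Q1, Q3, Q4, Q5, Q8}.
Not covered: Q2, Q6, Q7, Q9 — 4 objectives.

4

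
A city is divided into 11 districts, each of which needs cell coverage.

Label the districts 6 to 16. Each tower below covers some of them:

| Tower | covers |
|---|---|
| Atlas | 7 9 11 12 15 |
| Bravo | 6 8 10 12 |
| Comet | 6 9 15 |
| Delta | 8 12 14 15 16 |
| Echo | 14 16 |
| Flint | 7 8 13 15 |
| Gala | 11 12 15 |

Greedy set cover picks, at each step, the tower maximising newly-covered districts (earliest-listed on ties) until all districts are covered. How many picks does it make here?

Greedy: pick Atlas (covers 5 new) → pick Bravo (covers 3 new) → pick Delta (covers 2 new) → pick Flint (covers 1 new). Total picks: 4.

4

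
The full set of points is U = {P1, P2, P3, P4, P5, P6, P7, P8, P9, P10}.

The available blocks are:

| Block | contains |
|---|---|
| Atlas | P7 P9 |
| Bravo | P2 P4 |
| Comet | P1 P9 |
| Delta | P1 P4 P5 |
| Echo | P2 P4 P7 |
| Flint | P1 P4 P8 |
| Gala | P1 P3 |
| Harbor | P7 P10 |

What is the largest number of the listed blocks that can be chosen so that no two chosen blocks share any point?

Bravo, Comet, Harbor are pairwise disjoint (Bravo={P2,P4}; Comet={P1,P9}; Harbor={P7,P10}).
Every remaining block overlaps one of these, and no 4 of the listed blocks are pairwise disjoint, so 3 is the maximum.

3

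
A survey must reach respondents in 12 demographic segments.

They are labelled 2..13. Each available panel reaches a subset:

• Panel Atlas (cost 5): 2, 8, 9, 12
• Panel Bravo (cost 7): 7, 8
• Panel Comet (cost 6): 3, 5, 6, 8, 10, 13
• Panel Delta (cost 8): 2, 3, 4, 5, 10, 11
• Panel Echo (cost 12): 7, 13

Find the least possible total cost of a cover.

Atlas, Bravo, Comet, Delta together cover every segment (Atlas ∪ Bravo ∪ Comet ∪ Delta = {2, 3, 4, 5, 6, 7, 8, 9, 10, 11, 12, 13}); total cost 5 + 7 + 6 + 8 = 26.
No covering selection has total cost below 26.

26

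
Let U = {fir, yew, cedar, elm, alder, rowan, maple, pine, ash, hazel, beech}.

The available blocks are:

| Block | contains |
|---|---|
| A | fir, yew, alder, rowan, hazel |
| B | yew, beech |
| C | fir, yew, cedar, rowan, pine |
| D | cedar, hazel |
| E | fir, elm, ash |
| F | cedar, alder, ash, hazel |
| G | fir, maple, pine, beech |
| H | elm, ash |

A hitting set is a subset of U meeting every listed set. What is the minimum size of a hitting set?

4

T = {yew, elm, hazel, beech} meets every block (each contains at least one member of T), and |T| = 4.
No choice of 3 elements meets every block, so 4 is the minimum.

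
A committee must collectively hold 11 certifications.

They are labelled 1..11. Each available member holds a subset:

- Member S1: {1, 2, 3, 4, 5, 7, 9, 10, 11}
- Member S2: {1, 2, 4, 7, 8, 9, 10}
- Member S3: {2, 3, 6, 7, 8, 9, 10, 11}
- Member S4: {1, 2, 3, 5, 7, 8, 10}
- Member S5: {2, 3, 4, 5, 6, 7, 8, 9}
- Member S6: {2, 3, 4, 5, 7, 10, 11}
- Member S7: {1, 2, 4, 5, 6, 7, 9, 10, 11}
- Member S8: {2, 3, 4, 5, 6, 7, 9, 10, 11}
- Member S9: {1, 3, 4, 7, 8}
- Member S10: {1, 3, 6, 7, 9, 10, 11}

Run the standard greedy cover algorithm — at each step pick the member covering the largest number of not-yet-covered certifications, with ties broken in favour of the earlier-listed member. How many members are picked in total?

Greedy: pick S1 (covers 9 new) → pick S3 (covers 2 new). Total picks: 2.

2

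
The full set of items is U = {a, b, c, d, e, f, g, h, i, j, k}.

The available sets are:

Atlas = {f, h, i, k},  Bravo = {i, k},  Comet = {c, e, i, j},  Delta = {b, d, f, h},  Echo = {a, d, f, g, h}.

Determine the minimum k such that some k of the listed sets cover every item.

Atlas, Comet, Delta, and Echo cover everything between them: the union {a, b, c, d, e, f, g, h, i, j, k} is all of U.
No 3 of the 5 sets cover everything (all 10 combinations miss at least one item), so 4 is optimal.

4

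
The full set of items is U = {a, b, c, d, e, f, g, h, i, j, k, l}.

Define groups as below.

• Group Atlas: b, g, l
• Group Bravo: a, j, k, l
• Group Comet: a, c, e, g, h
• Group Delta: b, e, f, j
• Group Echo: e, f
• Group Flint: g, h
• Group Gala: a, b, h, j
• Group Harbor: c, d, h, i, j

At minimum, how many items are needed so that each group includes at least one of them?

3

T = {e, g, j} meets every group (each contains at least one member of T), and |T| = 3.
The groups Bravo, Echo, Flint are pairwise disjoint, so any hitting set needs a separate item for each — at least 3. Hence 3 is optimal.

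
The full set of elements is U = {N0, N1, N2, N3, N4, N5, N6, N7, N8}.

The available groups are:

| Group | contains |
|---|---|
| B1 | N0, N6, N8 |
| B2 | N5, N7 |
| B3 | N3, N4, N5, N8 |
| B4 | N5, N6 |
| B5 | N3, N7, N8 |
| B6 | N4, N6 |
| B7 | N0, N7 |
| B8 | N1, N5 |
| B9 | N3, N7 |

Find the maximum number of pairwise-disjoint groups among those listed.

B1, B8, B9 are pairwise disjoint (B1={N0,N6,N8}; B8={N1,N5}; B9={N3,N7}).
Every remaining group overlaps one of these, and no 4 of the listed groups are pairwise disjoint, so 3 is the maximum.

3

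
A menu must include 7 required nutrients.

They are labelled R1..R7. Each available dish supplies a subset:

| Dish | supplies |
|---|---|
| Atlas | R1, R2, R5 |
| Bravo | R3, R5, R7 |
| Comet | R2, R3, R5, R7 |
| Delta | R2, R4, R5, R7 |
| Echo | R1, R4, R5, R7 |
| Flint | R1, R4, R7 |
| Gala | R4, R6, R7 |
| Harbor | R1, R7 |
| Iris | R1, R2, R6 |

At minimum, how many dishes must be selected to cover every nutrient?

Take {Comet, Echo, Gala}. Their union is {R1, R2, R3, R4, R5, R6, R7}, which is all 7 nutrients.
No 2 of the 9 dishes cover everything (all 36 combinations miss at least one nutrient), so 3 is optimal.

3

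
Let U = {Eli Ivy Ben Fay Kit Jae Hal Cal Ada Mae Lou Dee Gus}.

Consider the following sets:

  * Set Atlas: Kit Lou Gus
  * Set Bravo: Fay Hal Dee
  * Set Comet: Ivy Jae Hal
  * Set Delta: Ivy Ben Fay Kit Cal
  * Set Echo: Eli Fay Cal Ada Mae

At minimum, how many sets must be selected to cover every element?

Atlas, Bravo, Comet, Delta, and Echo cover everything between them: the union {Eli, Ivy, Ben, Fay, Kit, Jae, Hal, Cal, Ada, Mae, Lou, Dee, Gus} is all of U.
No 4 of the 5 sets cover everything (all 5 combinations miss at least one element), so 5 is optimal.

5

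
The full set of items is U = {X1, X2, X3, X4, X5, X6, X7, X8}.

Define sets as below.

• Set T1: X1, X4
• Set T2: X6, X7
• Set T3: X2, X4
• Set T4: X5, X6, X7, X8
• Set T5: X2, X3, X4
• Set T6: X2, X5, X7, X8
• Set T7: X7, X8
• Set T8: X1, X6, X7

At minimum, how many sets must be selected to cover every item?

T4 and T5 and T8 together: T4 ∪ T5 ∪ T8 = {X1, X2, X3, X4, X5, X6, X7, X8} — every item is covered.
Only T5 contains X3, so T5 is forced; the remaining 5 items need at least 2 more sets (each remaining set adds at most 4) — so at least 3 sets are needed, and 3 is optimal.

3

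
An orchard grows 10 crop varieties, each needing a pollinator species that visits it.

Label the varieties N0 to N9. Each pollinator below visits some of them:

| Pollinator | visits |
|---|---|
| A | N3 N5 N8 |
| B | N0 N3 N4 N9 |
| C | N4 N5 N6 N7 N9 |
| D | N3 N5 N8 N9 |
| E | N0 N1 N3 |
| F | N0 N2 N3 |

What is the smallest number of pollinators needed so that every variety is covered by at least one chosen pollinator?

Take {A, C, E, F}. Their union is {N0, N1, N2, N3, N4, N5, N6, N7, N8, N9}, which is all 10 varieties.
No 3 of the 6 pollinators cover everything (all 20 combinations miss at least one variety), so 4 is optimal.

4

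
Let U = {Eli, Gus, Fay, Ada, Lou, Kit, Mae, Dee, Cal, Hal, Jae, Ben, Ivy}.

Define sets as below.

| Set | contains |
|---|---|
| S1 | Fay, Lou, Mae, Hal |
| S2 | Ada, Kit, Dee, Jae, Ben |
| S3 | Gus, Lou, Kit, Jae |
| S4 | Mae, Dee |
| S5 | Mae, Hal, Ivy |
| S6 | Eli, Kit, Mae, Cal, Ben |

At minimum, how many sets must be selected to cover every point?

5

S1, S2, S3, S5, and S6 cover everything between them: the union {Eli, Gus, Fay, Ada, Lou, Kit, Mae, Dee, Cal, Hal, Jae, Ben, Ivy} is all of U.
No 4 of the 6 sets cover everything (all 15 combinations miss at least one point), so 5 is optimal.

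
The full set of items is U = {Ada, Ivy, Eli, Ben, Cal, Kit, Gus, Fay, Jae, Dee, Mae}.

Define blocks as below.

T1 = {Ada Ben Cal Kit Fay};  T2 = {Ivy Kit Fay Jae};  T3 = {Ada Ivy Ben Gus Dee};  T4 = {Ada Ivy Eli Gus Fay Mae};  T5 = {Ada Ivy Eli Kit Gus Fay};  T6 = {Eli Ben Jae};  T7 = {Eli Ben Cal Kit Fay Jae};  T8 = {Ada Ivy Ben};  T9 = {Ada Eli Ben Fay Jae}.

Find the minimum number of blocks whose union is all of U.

T3, T4, and T7 cover everything between them: the union {Ada, Ivy, Eli, Ben, Cal, Kit, Gus, Fay, Jae, Dee, Mae} is all of U.
Only T3 contains Dee, so T3 is forced; the remaining 6 items need at least 2 more blocks (each remaining block adds at most 5) — so at least 3 blocks are needed, and 3 is optimal.

3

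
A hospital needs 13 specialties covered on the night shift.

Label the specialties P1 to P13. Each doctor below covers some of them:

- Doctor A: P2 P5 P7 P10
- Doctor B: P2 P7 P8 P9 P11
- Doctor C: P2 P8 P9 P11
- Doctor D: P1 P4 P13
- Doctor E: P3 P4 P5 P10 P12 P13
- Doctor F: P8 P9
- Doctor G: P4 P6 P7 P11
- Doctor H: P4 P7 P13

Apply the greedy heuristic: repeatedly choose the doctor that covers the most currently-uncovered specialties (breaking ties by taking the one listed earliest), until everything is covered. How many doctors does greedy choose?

Greedy: pick E (covers 6 new) → pick B (covers 5 new) → pick D (covers 1 new) → pick G (covers 1 new). Total picks: 4.

4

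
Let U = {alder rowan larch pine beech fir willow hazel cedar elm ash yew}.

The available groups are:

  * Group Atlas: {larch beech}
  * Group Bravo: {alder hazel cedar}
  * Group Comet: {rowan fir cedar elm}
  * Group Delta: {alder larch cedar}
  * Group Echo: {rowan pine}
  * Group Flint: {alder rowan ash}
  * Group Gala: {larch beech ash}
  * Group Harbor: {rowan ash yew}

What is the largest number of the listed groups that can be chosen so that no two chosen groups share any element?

3

Atlas, Bravo, Harbor are pairwise disjoint (Atlas={larch,beech}; Bravo={alder,hazel,cedar}; Harbor={rowan,ash,yew}).
Every remaining group overlaps one of these, and no 4 of the listed groups are pairwise disjoint, so 3 is the maximum.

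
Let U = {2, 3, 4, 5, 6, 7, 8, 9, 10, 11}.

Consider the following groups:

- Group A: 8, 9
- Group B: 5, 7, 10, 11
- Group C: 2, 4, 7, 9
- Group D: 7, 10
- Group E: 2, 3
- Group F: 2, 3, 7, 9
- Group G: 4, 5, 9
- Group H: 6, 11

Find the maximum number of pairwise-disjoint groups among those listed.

4

D, E, G, H are pairwise disjoint (D={7,10}; E={2,3}; G={4,5,9}; H={6,11}).
Every remaining group overlaps one of these, and no 5 of the listed groups are pairwise disjoint, so 4 is the maximum.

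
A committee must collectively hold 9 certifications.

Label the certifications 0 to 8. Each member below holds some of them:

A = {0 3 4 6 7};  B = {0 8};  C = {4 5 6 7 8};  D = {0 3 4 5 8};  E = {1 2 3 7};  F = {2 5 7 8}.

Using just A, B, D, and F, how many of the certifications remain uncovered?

1

Union of A, B, D, F = {0, 2, 3, 4, 5, 6, 7, 8}.
Not covered: 1 — 1 certification.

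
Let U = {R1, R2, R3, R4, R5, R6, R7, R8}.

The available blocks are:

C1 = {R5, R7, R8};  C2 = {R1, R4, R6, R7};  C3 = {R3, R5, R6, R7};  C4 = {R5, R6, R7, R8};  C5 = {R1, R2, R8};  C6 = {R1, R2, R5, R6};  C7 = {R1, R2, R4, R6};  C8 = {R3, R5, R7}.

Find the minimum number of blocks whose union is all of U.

Take {C2, C3, C5}. Their union is {R1, R2, R3, R4, R5, R6, R7, R8}, which is all 8 items.
No 2 of the 8 blocks cover everything (all 28 combinations miss at least one item), so 3 is optimal.

3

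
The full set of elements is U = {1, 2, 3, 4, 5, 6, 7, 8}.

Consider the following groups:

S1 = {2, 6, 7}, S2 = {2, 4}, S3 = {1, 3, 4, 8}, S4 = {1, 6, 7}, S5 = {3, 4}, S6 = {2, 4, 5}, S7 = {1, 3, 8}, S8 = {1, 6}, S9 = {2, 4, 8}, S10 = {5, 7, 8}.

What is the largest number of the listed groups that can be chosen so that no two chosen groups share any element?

S5, S8, S10 are pairwise disjoint (S5={3,4}; S8={1,6}; S10={5,7,8}).
Every remaining group overlaps one of these, and no 4 of the listed groups are pairwise disjoint, so 3 is the maximum.

3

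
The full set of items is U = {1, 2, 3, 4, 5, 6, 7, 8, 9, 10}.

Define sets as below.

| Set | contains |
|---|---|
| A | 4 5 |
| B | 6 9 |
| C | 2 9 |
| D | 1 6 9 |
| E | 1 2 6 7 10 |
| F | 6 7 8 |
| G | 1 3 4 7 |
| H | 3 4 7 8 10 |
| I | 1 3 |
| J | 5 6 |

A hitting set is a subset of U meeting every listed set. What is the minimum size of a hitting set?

T = {1, 5, 7, 9} meets every set (each contains at least one member of T), and |T| = 4.
The sets A, C, F, I are pairwise disjoint, so any hitting set needs a separate item for each — at least 4. Hence 4 is optimal.

4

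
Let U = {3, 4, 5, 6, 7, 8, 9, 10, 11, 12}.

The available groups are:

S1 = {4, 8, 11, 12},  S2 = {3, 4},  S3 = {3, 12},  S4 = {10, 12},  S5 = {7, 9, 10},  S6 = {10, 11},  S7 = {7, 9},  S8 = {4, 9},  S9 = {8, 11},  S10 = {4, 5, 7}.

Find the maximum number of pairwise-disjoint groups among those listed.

S2, S4, S7, S9 are pairwise disjoint (S2={3,4}; S4={10,12}; S7={7,9}; S9={8,11}).
Every remaining group overlaps one of these, and no 5 of the listed groups are pairwise disjoint, so 4 is the maximum.

4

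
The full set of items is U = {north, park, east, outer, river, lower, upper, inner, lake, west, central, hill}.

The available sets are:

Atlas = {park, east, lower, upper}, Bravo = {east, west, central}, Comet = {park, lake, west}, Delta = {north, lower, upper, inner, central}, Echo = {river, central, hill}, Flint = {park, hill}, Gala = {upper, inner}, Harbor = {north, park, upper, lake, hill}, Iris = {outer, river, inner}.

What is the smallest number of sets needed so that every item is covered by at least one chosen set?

Atlas and Bravo and Harbor and Iris together: Atlas ∪ Bravo ∪ Harbor ∪ Iris = {north, park, east, outer, river, lower, upper, inner, lake, west, central, hill} — every item is covered.
No 3 of the 9 sets cover everything (all 84 combinations miss at least one item), so 4 is optimal.

4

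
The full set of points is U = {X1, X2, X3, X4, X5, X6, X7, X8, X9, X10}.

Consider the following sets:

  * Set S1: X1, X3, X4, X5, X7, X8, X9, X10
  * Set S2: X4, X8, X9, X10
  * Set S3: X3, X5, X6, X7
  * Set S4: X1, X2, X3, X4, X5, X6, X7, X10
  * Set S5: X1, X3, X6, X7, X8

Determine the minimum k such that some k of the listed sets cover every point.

Take {S1, S4}. Their union is {X1, X2, X3, X4, X5, X6, X7, X8, X9, X10}, which is all 10 points.
No single set has all 10 points (the largest, S1, has 8), so 2 is optimal.

2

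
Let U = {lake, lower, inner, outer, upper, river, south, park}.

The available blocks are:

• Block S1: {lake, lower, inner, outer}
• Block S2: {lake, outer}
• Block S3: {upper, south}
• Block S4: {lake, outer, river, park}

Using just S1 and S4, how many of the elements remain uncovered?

2

Union of S1, S4 = {lake, lower, inner, outer, river, park}.
Not covered: upper, south — 2 elements.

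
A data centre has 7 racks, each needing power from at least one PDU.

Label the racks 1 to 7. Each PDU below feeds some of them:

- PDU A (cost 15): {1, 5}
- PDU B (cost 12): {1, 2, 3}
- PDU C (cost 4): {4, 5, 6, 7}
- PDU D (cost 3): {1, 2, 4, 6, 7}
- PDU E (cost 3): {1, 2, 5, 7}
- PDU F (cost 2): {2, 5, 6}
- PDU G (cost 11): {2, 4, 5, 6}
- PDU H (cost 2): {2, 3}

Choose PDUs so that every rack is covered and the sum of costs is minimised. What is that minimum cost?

7

D, F, H together cover every rack (D ∪ F ∪ H = {1, 2, 3, 4, 5, 6, 7}); total cost 3 + 2 + 2 = 7.
No covering selection has total cost below 7.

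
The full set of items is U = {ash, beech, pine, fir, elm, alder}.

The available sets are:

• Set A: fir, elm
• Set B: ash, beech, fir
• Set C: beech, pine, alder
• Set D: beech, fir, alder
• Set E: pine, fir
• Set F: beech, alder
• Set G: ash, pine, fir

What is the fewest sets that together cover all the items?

Take {A, C, G}. Their union is {ash, beech, pine, fir, elm, alder}, which is all 6 items.
Only A contains elm, so A is forced; the remaining 4 items need at least 2 more sets (each remaining set adds at most 3) — so at least 3 sets are needed, and 3 is optimal.

3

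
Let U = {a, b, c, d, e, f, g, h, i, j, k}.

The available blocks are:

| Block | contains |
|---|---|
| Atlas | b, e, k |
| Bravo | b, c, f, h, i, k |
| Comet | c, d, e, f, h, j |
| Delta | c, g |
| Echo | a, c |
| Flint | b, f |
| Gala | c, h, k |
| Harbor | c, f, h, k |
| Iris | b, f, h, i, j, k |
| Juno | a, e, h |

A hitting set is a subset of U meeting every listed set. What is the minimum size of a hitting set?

3

Take T = {b, c, e}. Each listed block contains at least one of these, so T is a hitting set of size 3.
The blocks Delta, Flint, Juno are pairwise disjoint, so any hitting set needs a separate item for each — at least 3. Hence 3 is optimal.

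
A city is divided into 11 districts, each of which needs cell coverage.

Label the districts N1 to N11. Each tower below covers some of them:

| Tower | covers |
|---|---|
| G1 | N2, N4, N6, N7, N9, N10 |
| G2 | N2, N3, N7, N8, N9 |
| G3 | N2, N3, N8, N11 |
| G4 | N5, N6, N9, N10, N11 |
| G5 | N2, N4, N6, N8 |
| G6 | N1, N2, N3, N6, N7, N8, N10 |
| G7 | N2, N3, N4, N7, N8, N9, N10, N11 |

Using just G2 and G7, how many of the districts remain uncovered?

Union of G2, G7 = {N2, N3, N4, N7, N8, N9, N10, N11}.
Not covered: N1, N5, N6 — 3 districts.

3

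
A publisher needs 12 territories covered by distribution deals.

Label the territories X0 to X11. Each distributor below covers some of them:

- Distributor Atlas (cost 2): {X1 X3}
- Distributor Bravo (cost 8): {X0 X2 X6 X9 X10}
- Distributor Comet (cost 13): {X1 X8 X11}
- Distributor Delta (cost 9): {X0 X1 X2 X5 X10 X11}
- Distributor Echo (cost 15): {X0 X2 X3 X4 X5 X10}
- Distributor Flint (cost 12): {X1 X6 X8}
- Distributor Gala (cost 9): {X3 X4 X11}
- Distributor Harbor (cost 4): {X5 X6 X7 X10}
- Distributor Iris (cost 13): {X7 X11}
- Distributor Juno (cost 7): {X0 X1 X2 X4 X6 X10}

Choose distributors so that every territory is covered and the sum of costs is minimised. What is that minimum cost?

33

Bravo, Flint, Gala, Harbor together cover every territory (Bravo ∪ Flint ∪ Gala ∪ Harbor = {X0, X1, X2, X3, X4, X5, X6, X7, X8, X9, X10, X11}); total cost 8 + 12 + 9 + 4 = 33.
The greedy pick Atlas, Harbor, Juno, Comet, Bravo costs 34; no covering selection beats 33.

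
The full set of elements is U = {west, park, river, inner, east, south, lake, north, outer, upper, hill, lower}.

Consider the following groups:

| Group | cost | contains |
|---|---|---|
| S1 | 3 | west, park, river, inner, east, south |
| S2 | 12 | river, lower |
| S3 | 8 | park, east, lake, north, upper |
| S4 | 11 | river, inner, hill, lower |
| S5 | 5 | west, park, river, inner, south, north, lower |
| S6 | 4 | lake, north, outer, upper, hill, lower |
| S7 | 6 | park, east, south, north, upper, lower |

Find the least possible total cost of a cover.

S1, S6 together cover every element (S1 ∪ S6 = {west, park, river, inner, east, south, lake, north, outer, upper, hill, lower}); total cost 3 + 4 = 7.
No covering selection has total cost below 7.

7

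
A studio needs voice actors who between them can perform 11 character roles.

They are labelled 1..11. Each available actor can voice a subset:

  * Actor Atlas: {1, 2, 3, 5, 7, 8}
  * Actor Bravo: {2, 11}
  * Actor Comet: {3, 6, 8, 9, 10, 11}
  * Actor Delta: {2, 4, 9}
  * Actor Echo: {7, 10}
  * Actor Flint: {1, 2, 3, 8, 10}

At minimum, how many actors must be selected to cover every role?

Atlas and Comet and Delta together: Atlas ∪ Comet ∪ Delta = {1, 2, 3, 4, 5, 6, 7, 8, 9, 10, 11} — every role is covered.
Only Delta contains 4, so Delta is forced; the remaining 8 roles need at least 2 more actors (each remaining actor adds at most 5) — so at least 3 actors are needed, and 3 is optimal.

3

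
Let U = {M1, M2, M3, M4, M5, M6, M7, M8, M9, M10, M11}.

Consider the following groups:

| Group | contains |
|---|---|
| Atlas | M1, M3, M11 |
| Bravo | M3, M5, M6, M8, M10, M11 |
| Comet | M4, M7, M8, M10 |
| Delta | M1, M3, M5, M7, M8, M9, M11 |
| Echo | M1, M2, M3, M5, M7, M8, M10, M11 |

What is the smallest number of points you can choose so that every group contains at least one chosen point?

The 2 points {M8, M11} hit every group.
The groups Atlas, Comet are pairwise disjoint, so any hitting set needs a separate point for each — at least 2. Hence 2 is optimal.

2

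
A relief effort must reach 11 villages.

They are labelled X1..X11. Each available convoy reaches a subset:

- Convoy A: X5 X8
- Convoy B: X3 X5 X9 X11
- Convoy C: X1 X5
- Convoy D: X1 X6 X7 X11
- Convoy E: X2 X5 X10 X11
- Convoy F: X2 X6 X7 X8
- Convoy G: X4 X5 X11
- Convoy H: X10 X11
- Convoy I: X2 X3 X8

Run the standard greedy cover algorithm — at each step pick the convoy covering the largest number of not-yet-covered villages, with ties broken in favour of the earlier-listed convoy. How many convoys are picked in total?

Greedy: pick B (covers 4 new) → pick F (covers 4 new) → pick C (covers 1 new) → pick E (covers 1 new) → pick G (covers 1 new). Total picks: 5.

5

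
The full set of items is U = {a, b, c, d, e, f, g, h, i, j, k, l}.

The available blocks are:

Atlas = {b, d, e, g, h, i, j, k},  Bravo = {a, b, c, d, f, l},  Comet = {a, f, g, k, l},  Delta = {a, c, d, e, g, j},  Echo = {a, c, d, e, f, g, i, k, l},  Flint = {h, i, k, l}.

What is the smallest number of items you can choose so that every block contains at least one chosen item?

2

Take T = {a, h}. Each listed block contains at least one of these, so T is a hitting set of size 2.
The blocks Delta, Flint are pairwise disjoint, so any hitting set needs a separate item for each — at least 2. Hence 2 is optimal.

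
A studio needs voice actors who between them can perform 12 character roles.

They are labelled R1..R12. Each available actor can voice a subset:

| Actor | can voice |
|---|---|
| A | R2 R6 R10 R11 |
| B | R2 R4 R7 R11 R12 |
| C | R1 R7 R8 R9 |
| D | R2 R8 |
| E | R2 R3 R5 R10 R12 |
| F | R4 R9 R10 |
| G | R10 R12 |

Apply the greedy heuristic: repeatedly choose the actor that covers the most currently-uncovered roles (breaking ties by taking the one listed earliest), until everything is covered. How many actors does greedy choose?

4

Greedy: pick B (covers 5 new) → pick C (covers 3 new) → pick E (covers 3 new) → pick A (covers 1 new). Total picks: 4.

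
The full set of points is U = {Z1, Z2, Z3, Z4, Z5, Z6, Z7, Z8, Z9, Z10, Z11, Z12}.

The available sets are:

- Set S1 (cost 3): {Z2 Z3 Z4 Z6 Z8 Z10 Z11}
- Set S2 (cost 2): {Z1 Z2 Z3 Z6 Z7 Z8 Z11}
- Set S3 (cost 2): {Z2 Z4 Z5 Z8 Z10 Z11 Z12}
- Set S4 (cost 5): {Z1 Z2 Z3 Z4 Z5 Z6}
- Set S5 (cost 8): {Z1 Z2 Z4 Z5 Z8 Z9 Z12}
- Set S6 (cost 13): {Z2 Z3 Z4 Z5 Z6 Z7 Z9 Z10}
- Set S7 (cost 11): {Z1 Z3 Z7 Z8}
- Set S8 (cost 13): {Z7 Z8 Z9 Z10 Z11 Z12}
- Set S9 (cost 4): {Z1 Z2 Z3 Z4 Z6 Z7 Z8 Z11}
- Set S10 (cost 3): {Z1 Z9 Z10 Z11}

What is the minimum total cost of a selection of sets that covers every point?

7

S2, S3, S10 together cover every point (S2 ∪ S3 ∪ S10 = {Z1, Z2, Z3, Z4, Z5, Z6, Z7, Z8, Z9, Z10, Z11, Z12}); total cost 2 + 2 + 3 = 7.
No covering selection has total cost below 7.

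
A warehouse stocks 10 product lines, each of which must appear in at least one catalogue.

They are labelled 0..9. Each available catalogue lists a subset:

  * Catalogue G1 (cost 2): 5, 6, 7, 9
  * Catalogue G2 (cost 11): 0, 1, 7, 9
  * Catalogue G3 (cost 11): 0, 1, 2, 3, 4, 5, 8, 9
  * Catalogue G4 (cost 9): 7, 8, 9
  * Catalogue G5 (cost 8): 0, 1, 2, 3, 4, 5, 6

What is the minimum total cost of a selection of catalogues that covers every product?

G1, G3 together cover every product (G1 ∪ G3 = {0, 1, 2, 3, 4, 5, 6, 7, 8, 9}); total cost 2 + 11 = 13.
The greedy pick G1, G5, G4 costs 19; no covering selection beats 13.

13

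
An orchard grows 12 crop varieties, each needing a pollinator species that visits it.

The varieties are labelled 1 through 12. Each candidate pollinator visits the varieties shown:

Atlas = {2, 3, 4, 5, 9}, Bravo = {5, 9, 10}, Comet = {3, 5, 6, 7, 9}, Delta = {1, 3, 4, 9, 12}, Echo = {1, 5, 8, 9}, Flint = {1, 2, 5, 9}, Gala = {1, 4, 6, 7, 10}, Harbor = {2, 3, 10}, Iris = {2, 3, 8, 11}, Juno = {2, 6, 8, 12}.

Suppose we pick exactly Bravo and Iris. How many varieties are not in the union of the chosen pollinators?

5

Union of Bravo, Iris = {2, 3, 5, 8, 9, 10, 11}.
Not covered: 1, 4, 6, 7, 12 — 5 varieties.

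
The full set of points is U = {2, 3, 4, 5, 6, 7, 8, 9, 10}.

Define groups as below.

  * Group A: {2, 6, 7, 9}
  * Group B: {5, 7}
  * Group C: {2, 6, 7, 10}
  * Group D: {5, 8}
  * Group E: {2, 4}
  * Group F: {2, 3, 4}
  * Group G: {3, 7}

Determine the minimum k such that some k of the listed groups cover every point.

Take {A, C, D, F}. Their union is {2, 3, 4, 5, 6, 7, 8, 9, 10}, which is all 9 points.
Only A contains 9, so A is forced; the remaining 5 points need at least 3 more groups (each remaining group adds at most 2) — so at least 4 groups are needed, and 4 is optimal.

4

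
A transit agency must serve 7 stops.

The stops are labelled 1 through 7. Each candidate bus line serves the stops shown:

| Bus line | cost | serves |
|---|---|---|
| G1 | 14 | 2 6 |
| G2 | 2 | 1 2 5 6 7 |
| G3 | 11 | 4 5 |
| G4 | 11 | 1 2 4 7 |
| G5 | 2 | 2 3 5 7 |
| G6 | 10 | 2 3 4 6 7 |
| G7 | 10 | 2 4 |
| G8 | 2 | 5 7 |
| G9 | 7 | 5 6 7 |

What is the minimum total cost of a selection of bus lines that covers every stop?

12

G2, G6 together cover every stop (G2 ∪ G6 = {1, 2, 3, 4, 5, 6, 7}); total cost 2 + 10 = 12.
The greedy pick G2, G5, G6 costs 14; no covering selection beats 12.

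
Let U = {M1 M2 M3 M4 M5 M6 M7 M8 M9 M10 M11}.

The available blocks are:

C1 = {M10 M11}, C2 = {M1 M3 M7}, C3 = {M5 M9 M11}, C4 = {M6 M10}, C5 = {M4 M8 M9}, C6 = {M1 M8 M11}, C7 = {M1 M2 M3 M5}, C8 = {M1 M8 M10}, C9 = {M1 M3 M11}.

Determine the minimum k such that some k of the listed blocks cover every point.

C2 and C4 and C5 and C7 and C9 together: C2 ∪ C4 ∪ C5 ∪ C7 ∪ C9 = {M1, M2, M3, M4, M5, M6, M7, M8, M9, M10, M11} — every point is covered.
No 4 of the 9 blocks cover everything (all 126 combinations miss at least one point), so 5 is optimal.

5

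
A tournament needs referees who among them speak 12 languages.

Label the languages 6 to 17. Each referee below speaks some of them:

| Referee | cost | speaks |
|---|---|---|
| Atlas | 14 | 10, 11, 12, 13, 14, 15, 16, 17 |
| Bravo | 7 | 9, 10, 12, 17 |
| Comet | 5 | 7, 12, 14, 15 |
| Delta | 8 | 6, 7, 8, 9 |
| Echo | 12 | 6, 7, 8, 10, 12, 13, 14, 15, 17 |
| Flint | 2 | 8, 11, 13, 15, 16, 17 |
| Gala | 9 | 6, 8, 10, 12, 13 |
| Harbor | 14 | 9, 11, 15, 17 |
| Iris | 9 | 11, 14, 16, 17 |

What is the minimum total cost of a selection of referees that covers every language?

21

Bravo, Echo, Flint together cover every language (Bravo ∪ Echo ∪ Flint = {6, 7, 8, 9, 10, 11, 12, 13, 14, 15, 16, 17}); total cost 7 + 12 + 2 = 21.
The greedy pick Flint, Comet, Bravo, Delta costs 22; no covering selection beats 21.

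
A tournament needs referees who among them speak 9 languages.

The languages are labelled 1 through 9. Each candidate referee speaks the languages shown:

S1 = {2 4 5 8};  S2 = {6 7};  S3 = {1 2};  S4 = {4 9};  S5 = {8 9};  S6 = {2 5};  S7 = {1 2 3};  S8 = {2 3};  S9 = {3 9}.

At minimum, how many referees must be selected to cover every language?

4

Take {S1, S2, S7, S9}. Their union is {1, 2, 3, 4, 5, 6, 7, 8, 9}, which is all 9 languages.
No 3 of the 9 referees cover everything (all 84 combinations miss at least one language), so 4 is optimal.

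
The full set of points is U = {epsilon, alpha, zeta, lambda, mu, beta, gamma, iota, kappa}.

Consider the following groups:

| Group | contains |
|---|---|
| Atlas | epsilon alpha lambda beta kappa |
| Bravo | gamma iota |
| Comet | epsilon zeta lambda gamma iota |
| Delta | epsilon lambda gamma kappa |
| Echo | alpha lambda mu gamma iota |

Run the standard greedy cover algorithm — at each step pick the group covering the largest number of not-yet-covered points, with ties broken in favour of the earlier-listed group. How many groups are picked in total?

Greedy: pick Atlas (covers 5 new) → pick Comet (covers 3 new) → pick Echo (covers 1 new). Total picks: 3.

3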